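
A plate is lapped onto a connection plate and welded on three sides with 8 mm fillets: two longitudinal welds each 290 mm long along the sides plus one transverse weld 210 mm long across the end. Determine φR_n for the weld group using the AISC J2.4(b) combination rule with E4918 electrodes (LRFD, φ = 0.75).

E49XX → F_EXX = 490 MPa.
t_e = 0.707 × 8 = 5.656 mm.
R_nwl = 0.6 × 490 × 5.656 × 580 × 10⁻³ = 964.5 kN (longitudinal, 2 welds).
R_nwt = 0.6 × 490 × 5.656 × 210 × 10⁻³ = 349.2 kN (transverse, base value).
(i) R_nwl + R_nwt = 1314 kN; (ii) 0.85 R_nwl + 1.5 R_nwt = 1344 kN.
R_n = max = 1344 kN [governs: (ii)]; φR_n = 1008 kN.

φR_n ≈ 1010 kN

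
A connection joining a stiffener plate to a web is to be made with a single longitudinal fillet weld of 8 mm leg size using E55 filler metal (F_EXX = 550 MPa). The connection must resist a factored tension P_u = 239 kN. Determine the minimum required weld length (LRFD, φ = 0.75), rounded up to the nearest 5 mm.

Throat t_e = 0.707 × 8 = 5.656 mm.
φr_n = 0.75 × 0.6 × 550 × 5.656 × 10⁻³ = 1.4 kN/mm.
L_req = P_u / φr_n = 239 / 1.4 = 170.7 mm total.
Round up → use L = 175 mm.

L = 175 mm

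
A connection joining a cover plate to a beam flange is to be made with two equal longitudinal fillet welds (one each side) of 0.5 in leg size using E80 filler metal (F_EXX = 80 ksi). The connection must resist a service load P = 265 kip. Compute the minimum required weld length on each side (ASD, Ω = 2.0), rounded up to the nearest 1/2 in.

Throat t_e = 0.707 × 0.5 = 0.3535 in.
r_n/Ω = (0.6 × 80 × 0.3535) / 2.0 = 8.484 kip/in.
L_req = P / (r_n/Ω) = 265 / 8.484 = 31.24 in total.
Per side: 31.24 / 2 = 15.62 in.
Round up → use L = 16 in on each side.

L = 16 in on each side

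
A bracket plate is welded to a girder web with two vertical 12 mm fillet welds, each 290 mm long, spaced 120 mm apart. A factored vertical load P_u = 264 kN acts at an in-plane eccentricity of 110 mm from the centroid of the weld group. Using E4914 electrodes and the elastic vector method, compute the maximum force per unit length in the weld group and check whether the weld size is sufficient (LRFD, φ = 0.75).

E49XX → F_EXX = 490 MPa.
Total weld length L_w = 580 mm. Treat welds as unit-width lines.
Polar moment about centroid: J = 2[d³/12 + d(b/2)²] = 2[290³/12 + 290×60²] = 6153000 mm³.
Direct shear f_v = P/L_w = 264×10³ / 580 = 455.2 N/mm (vertical).
Torsion M = P·e = 264×10³ × 110 = 29040000 N·mm.
Critical point at (x, y) = (60, 145) from centroid. f_tx = M·y/J = 684.4 N/mm; f_ty = M·x/J = 283.2 N/mm.
Resultant f_max = √[f_tx² + (f_v + f_ty)²] = √[684.4² + (455.2 + 283.2)²] = 1007 N/mm.
Capacity per unit length: φr_n = 0.75 × 0.6 × 490 × (0.707 × 12) = 1871 N/mm.
1007 ≤ 1871 → adequate.

f_max ≈ 1010 N/mm; adequate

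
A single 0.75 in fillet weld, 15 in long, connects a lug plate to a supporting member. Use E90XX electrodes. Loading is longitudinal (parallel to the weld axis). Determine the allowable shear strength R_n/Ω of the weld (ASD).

E90XX → F_EXX = 90 ksi.
Effective throat t_e = 0.707 × 0.75 = 0.5302 in.
Total length L = 15 in; A_we = 0.5302 × 15 = 7.954 in².
F_nw = 0.6 F_EXX = 0.6 × 90 = 54 ksi.
R_n = 54 × 7.954 = 429.5 kip; R_n/Ω = 429.5/2.0 = 214.8 kip.

R_n/Ω ≈ 215 kip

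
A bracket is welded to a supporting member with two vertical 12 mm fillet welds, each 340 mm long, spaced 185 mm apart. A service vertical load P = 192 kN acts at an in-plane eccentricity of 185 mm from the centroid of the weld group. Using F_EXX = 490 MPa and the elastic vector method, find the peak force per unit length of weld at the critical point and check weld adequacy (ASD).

f_max ≈ 734 N/mm; adequate

Total weld length L_w = 680 mm. Treat welds as unit-width lines.
Polar moment about centroid: J = 2[d³/12 + d(b/2)²] = 2[340³/12 + 340×92.5²] = 12370000 mm³.
Direct shear f_v = P/L_w = 192×10³ / 680 = 282.4 N/mm (vertical).
Torsion M = P·e = 192×10³ × 185 = 35520000 N·mm.
Critical point at (x, y) = (92.5, 170) from centroid. f_tx = M·y/J = 488.2 N/mm; f_ty = M·x/J = 265.6 N/mm.
Resultant f_max = √[f_tx² + (f_v + f_ty)²] = √[488.2² + (282.4 + 265.6)²] = 733.9 N/mm.
Capacity per unit length: r_n/Ω = (1/2.0) × 0.6 × 490 × (0.707 × 12) = 1247 N/mm.
733.9 ≤ 1247 → adequate.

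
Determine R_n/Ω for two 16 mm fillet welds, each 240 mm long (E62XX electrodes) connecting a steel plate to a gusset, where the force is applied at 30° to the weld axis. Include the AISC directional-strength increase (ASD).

E62XX → F_EXX = 620 MPa.
t_e = 0.707 × 16 = 11.31 mm; A_we = 11.31 × 480 = 5430 mm².
Directional factor: 1.0 + 0.5 sin^1.5(30°) = 1.177.
F_nw = 0.6 × 620 × 1.177 = 437.8 MPa.
R_n/Ω = (437.8 × 5430) / 2.0 × 10⁻³ = 1188 kN.

R_n/Ω ≈ 1190 kN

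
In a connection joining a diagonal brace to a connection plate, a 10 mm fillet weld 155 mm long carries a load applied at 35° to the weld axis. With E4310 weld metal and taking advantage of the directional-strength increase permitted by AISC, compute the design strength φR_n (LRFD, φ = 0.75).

φR_n ≈ 258 kN

E43XX → F_EXX = 430 MPa.
t_e = 0.707 × 10 = 7.07 mm; A_we = 7.07 × 155 = 1096 mm².
Directional factor: 1.0 + 0.5 sin^1.5(35°) = 1.217.
F_nw = 0.6 × 430 × 1.217 = 314 MPa.
φR_n = 0.75 × 314 × 1096 × 10⁻³ = 258.1 kN.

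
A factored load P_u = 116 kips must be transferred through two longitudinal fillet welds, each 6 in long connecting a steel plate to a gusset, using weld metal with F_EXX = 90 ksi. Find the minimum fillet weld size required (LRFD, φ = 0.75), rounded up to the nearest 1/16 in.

Total weld length L = 12 in.
Required throat t_e = P_u / (φ × 0.6 F_EXX × L) = 116 / (0.75 × 0.6 × 90 × 12) = 0.2387 in.
Required leg w = t_e / 0.707 = 0.3376 in → use 3/8 in.

w = 3/8 in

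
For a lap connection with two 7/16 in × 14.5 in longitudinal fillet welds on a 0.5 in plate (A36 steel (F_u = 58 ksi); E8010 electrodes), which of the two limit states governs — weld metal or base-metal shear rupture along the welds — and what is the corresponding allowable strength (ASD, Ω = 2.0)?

E80XX → F_EXX = 80 ksi.
t_e = 0.707 × 0.4375 = 0.3093 in; L = 29 in.
Weld metal: R_n/Ω = (1/2.0) × 0.6 × 80 × 0.3093 × 29 = 215.3 kip.
Base metal (shear rupture): R_n/Ω = (1/2.0) × 0.6 × 58 × 0.5 × 29 = 252.3 kip.
Governing: weld metal.

R_n/Ω ≈ 215 kip (weld metal governs)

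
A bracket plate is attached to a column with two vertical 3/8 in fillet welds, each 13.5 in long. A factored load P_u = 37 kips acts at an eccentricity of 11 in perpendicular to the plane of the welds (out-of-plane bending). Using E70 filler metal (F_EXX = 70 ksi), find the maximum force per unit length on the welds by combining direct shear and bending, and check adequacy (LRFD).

f_max ≈ 6.84 kip/in; adequate

L_w = 2 × 13.5 = 27 in; section modulus (unit throat) S = 2 × L²/6 = 60.75 in².
Direct shear f_v = P/L_w = 37/27 = 1.37 kip/in.
Moment M = P × e = 37 × 11 = 407 kip·in; bending f_b = M/S = 6.7 kip/in.
f_max = √(f_v² + f_b²) = √(1.37² + 6.7²) = 6.838 kip/in.
φr_n = 0.75 × 0.6 × 70 × (0.707 × 0.375) = 8.351 kip/in → adequate.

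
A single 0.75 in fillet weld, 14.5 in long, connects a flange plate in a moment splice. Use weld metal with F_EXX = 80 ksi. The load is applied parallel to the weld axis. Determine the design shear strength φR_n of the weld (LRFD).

φR_n ≈ 277 kip

Effective throat t_e = 0.707 × 0.75 = 0.5302 in.
Total length L = 14.5 in; A_we = 0.5302 × 14.5 = 7.689 in².
F_nw = 0.6 F_EXX = 0.6 × 80 = 48 ksi.
φR_n = 0.75 × 48 × 7.689 = 276.8 kip.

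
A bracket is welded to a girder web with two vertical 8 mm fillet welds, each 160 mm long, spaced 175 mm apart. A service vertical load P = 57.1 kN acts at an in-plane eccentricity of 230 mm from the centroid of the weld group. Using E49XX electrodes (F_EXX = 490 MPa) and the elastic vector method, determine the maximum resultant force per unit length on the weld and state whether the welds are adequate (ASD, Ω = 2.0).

f_max ≈ 640 N/mm; adequate

Total weld length L_w = 320 mm. Treat welds as unit-width lines.
Polar moment about centroid: J = 2[d³/12 + d(b/2)²] = 2[160³/12 + 160×87.5²] = 3133000 mm³.
Direct shear f_v = P/L_w = 57.1×10³ / 320 = 178.4 N/mm (vertical).
Torsion M = P·e = 57.1×10³ × 230 = 13133000 N·mm.
Critical point at (x, y) = (87.5, 80) from centroid. f_tx = M·y/J = 335.4 N/mm; f_ty = M·x/J = 366.8 N/mm.
Resultant f_max = √[f_tx² + (f_v + f_ty)²] = √[335.4² + (178.4 + 366.8)²] = 640.1 N/mm.
Capacity per unit length: r_n/Ω = (1/2.0) × 0.6 × 490 × (0.707 × 8) = 831.4 N/mm.
640.1 ≤ 831.4 → adequate.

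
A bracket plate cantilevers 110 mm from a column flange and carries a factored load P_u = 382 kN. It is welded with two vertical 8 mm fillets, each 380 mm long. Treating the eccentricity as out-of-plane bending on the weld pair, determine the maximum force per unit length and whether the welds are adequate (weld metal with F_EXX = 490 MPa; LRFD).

L_w = 2 × 380 = 760 mm; section modulus (unit throat) S = 2 × L²/6 = 48130 mm².
Direct shear f_v = P/L_w = 382×10³/760 = 502.6 N/mm.
Moment M = P × e = 382×10³ × 110 = 42020000 N·mm; bending f_b = M/S = 873 N/mm.
f_max = √(f_v² + f_b²) = √(502.6² + 873²) = 1007 N/mm.
φr_n = 0.75 × 0.6 × 490 × (0.707 × 8) = 1247 N/mm → adequate.

f_max ≈ 1010 N/mm; adequate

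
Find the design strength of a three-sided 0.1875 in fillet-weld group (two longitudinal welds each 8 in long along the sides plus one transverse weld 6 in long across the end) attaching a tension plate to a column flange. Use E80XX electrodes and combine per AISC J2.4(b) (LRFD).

φR_n ≈ 108 kips

E80XX → F_EXX = 80 ksi.
t_e = 0.707 × 0.1875 = 0.1326 in.
R_nwl = 0.6 × 80 × 0.1326 × 16 = 101.8 kips (longitudinal, 2 welds).
R_nwt = 0.6 × 80 × 0.1326 × 6 = 38.18 kips (transverse, base value).
(i) R_nwl + R_nwt = 140 kips; (ii) 0.85 R_nwl + 1.5 R_nwt = 143.8 kips.
R_n = max = 143.8 kips [governs: (ii)]; φR_n = 107.9 kips.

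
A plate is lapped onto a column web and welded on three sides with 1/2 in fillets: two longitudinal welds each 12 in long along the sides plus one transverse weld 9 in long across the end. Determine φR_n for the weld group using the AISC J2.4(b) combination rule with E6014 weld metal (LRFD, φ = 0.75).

φR_n ≈ 324 kip

E60XX → F_EXX = 60 ksi.
t_e = 0.707 × 0.5 = 0.3535 in.
R_nwl = 0.6 × 60 × 0.3535 × 24 = 305.4 kip (longitudinal, 2 welds).
R_nwt = 0.6 × 60 × 0.3535 × 9 = 114.5 kip (transverse, base value).
(i) R_nwl + R_nwt = 420 kip; (ii) 0.85 R_nwl + 1.5 R_nwt = 431.4 kip.
R_n = max = 431.4 kip [governs: (ii)]; φR_n = 323.6 kip.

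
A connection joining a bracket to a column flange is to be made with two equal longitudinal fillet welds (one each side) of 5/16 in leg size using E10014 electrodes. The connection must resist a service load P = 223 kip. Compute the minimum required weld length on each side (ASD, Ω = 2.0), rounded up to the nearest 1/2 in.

E100XX → F_EXX = 100 ksi.
Throat t_e = 0.707 × 0.3125 = 0.2209 in.
r_n/Ω = (0.6 × 100 × 0.2209) / 2.0 = 6.628 kip/in.
L_req = P / (r_n/Ω) = 223 / 6.628 = 33.64 in total.
Per side: 33.64 / 2 = 16.82 in.
Round up → use L = 17 in on each side.

L = 17 in on each side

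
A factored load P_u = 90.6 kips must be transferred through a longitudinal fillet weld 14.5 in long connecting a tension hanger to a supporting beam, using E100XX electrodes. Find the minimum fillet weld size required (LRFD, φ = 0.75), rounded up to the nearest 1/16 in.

E100XX → F_EXX = 100 ksi.
Total weld length L = 14.5 in.
Required throat t_e = P_u / (φ × 0.6 F_EXX × L) = 90.6 / (0.75 × 0.6 × 100 × 14.5) = 0.1389 in.
Required leg w = t_e / 0.707 = 0.1964 in → use 1/4 in.

w = 1/4 in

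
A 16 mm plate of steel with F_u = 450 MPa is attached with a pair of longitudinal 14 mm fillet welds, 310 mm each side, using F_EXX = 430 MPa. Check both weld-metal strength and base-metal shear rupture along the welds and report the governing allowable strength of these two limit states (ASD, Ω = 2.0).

t_e = 0.707 × 14 = 9.898 mm; L = 620 mm.
Weld metal: R_n/Ω = (1/2.0) × 0.6 × 430 × 9.898 × 620 × 10⁻³ = 791.6 kN.
Base metal (shear rupture): R_n/Ω = (1/2.0) × 0.6 × 450 × 16 × 620 × 10⁻³ = 1339 kN.
Governing: weld metal.

R_n/Ω ≈ 792 kN (weld metal governs)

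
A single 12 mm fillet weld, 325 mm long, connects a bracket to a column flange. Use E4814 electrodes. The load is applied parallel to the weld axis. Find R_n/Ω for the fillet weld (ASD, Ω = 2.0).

R_n/Ω ≈ 397 kN

E48XX → F_EXX = 480 MPa.
Effective throat t_e = 0.707 × 12 = 8.484 mm.
Total length L = 325 mm; A_we = 8.484 × 325 = 2757 mm².
F_nw = 0.6 F_EXX = 0.6 × 480 = 288 MPa.
R_n = 288 × 2757 × 10⁻³ = 794.1 kN; R_n/Ω = 794.1/2.0 = 397.1 kN.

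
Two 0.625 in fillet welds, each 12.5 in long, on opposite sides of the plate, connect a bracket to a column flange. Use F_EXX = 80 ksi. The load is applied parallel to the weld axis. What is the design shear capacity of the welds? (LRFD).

Effective throat t_e = 0.707 × 0.625 = 0.4419 in.
Total length L = 25 in; A_we = 0.4419 × 25 = 11.05 in².
F_nw = 0.6 F_EXX = 0.6 × 80 = 48 ksi.
φR_n = 0.75 × 48 × 11.05 = 397.7 kips.

φR_n ≈ 398 kips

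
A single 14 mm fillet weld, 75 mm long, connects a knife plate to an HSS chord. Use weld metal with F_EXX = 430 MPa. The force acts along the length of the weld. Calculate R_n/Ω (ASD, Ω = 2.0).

Effective throat t_e = 0.707 × 14 = 9.898 mm.
Total length L = 75 mm; A_we = 9.898 × 75 = 742.4 mm².
F_nw = 0.6 F_EXX = 0.6 × 430 = 258 MPa.
R_n = 258 × 742.4 × 10⁻³ = 191.5 kN; R_n/Ω = 191.5/2.0 = 95.76 kN.

R_n/Ω ≈ 95.8 kN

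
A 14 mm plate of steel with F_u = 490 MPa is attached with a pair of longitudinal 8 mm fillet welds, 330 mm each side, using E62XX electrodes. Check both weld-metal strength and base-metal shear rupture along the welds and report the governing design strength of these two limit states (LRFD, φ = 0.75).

E62XX → F_EXX = 620 MPa.
t_e = 0.707 × 8 = 5.656 mm; L = 660 mm.
Weld metal: φR_n = 0.75 × 0.6 × 620 × 5.656 × 660 × 10⁻³ = 1041 kN.
Base metal (shear rupture): φR_n = 0.75 × 0.6 × 490 × 14 × 660 × 10⁻³ = 2037 kN.
Governing: weld metal.

φR_n ≈ 1040 kN (weld metal governs)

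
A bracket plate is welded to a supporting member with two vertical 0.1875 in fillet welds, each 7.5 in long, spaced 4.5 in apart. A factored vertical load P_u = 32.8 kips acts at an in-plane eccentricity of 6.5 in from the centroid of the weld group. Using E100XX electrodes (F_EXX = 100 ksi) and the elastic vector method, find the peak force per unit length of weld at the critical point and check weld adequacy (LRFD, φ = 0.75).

f_max ≈ 7.73 kip/in; NOT adequate

Total weld length L_w = 15 in. Treat welds as unit-width lines.
Polar moment about centroid: J = 2[d³/12 + d(b/2)²] = 2[7.5³/12 + 7.5×2.25²] = 146.2 in³.
Direct shear f_v = P/L_w = 32.8 / 15 = 2.187 kip/in (vertical).
Torsion M = P·e = 32.8 × 6.5 = 213.2 kip·in.
Critical point at (x, y) = (2.25, 3.75) from centroid. f_tx = M·y/J = 5.467 kip/in; f_ty = M·x/J = 3.28 kip/in.
Resultant f_max = √[f_tx² + (f_v + f_ty)²] = √[5.467² + (2.187 + 3.28)²] = 7.731 kip/in.
Capacity per unit length: φr_n = 0.75 × 0.6 × 100 × (0.707 × 0.1875) = 5.965 kip/in.
7.731 > 5.965 → NOT adequate.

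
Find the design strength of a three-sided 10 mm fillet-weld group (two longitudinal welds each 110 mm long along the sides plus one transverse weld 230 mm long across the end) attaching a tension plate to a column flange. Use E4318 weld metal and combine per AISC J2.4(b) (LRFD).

E43XX → F_EXX = 430 MPa.
t_e = 0.707 × 10 = 7.07 mm.
R_nwl = 0.6 × 430 × 7.07 × 220 × 10⁻³ = 401.3 kN (longitudinal, 2 welds).
R_nwt = 0.6 × 430 × 7.07 × 230 × 10⁻³ = 419.5 kN (transverse, base value).
(i) R_nwl + R_nwt = 820.8 kN; (ii) 0.85 R_nwl + 1.5 R_nwt = 970.4 kN.
R_n = max = 970.4 kN [governs: (ii)]; φR_n = 727.8 kN.

φR_n ≈ 728 kN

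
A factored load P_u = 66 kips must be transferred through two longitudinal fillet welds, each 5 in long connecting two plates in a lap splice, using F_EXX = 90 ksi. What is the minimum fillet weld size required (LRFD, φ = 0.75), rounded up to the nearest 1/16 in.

Total weld length L = 10 in.
Required throat t_e = P_u / (φ × 0.6 F_EXX × L) = 66 / (0.75 × 0.6 × 90 × 10) = 0.163 in.
Required leg w = t_e / 0.707 = 0.2305 in → use 1/4 in.

w = 1/4 in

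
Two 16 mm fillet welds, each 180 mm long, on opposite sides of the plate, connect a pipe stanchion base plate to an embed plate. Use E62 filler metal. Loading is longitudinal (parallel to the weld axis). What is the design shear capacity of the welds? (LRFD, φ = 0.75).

E62XX → F_EXX = 620 MPa.
Effective throat t_e = 0.707 × 16 = 11.31 mm.
Total length L = 360 mm; A_we = 11.31 × 360 = 4072 mm².
F_nw = 0.6 F_EXX = 0.6 × 620 = 372 MPa.
φR_n = 0.75 × 372 × 4072 × 10⁻³ = 1136 kN.

φR_n ≈ 1140 kN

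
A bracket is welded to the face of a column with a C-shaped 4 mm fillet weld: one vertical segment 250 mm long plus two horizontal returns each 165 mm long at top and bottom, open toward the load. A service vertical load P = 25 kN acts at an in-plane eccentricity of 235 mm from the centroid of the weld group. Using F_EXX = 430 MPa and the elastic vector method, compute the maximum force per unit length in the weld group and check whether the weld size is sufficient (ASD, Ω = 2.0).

Total weld length L_w = 580 mm. Treat welds as unit-width lines.
Centroid: x̄ = 2×165×82.5 / 580 = 46.94 mm from the vertical weld.
Polar moment about centroid: J = I_x + I_y = [250³/12 + 2×165×125²] + [250×46.94² + 2(165³/12 + 165×35.56²)] = 8175000 mm³.
Direct shear f_v = P/L_w = 25×10³ / 580 = 43.1 N/mm (vertical).
Torsion M = P·e = 25×10³ × 235 = 5875000 N·mm.
Critical point at (x, y) = (118.1, 125) from centroid. f_tx = M·y/J = 89.83 N/mm; f_ty = M·x/J = 84.84 N/mm.
Resultant f_max = √[f_tx² + (f_v + f_ty)²] = √[89.83² + (43.1 + 84.84)²] = 156.3 N/mm.
Capacity per unit length: r_n/Ω = (1/2.0) × 0.6 × 430 × (0.707 × 4) = 364.8 N/mm.
156.3 ≤ 364.8 → adequate.

f_max ≈ 156 N/mm; adequate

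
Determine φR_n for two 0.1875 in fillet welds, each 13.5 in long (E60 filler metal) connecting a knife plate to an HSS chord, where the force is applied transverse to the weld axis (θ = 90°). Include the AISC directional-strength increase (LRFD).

E60XX → F_EXX = 60 ksi.
t_e = 0.707 × 0.1875 = 0.1326 in; A_we = 0.1326 × 27 = 3.579 in².
Directional factor: 1.0 + 0.5 sin^1.5(90°) = 1.5.
F_nw = 0.6 × 60 × 1.5 = 54 ksi.
φR_n = 0.75 × 54 × 3.579 = 145 kips.

φR_n ≈ 145 kips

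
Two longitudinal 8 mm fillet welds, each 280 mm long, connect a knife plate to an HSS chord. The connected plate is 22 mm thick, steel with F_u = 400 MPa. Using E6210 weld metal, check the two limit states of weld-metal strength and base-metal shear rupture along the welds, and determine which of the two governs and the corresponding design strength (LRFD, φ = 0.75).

φR_n ≈ 884 kN (weld metal governs)

E62XX → F_EXX = 620 MPa.
t_e = 0.707 × 8 = 5.656 mm; L = 560 mm.
Weld metal: φR_n = 0.75 × 0.6 × 620 × 5.656 × 560 × 10⁻³ = 883.7 kN.
Base metal (shear rupture): φR_n = 0.75 × 0.6 × 400 × 22 × 560 × 10⁻³ = 2218 kN.
Governing: weld metal.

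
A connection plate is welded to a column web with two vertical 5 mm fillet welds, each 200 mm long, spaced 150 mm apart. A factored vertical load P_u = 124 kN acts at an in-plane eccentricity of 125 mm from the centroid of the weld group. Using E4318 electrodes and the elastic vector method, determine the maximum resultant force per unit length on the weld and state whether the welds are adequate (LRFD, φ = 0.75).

E43XX → F_EXX = 430 MPa.
Total weld length L_w = 400 mm. Treat welds as unit-width lines.
Polar moment about centroid: J = 2[d³/12 + d(b/2)²] = 2[200³/12 + 200×75²] = 3583000 mm³.
Direct shear f_v = P/L_w = 124×10³ / 400 = 310 N/mm (vertical).
Torsion M = P·e = 124×10³ × 125 = 15500000 N·mm.
Critical point at (x, y) = (75, 100) from centroid. f_tx = M·y/J = 432.6 N/mm; f_ty = M·x/J = 324.4 N/mm.
Resultant f_max = √[f_tx² + (f_v + f_ty)²] = √[432.6² + (310 + 324.4)²] = 767.8 N/mm.
Capacity per unit length: φr_n = 0.75 × 0.6 × 430 × (0.707 × 5) = 684 N/mm.
767.8 > 684 → NOT adequate.

f_max ≈ 768 N/mm; NOT adequate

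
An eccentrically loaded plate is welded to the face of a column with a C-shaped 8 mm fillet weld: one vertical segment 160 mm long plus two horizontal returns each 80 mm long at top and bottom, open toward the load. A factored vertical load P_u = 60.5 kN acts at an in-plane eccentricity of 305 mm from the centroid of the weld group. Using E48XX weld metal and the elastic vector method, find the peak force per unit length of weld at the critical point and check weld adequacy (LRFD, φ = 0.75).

f_max ≈ 1290 N/mm; NOT adequate

E48XX → F_EXX = 480 MPa.
Total weld length L_w = 320 mm. Treat welds as unit-width lines.
Centroid: x̄ = 2×80×40 / 320 = 20 mm from the vertical weld.
Polar moment about centroid: J = I_x + I_y = [160³/12 + 2×80×80²] + [160×20² + 2(80³/12 + 80×20²)] = 1579000 mm³.
Direct shear f_v = P/L_w = 60.5×10³ / 320 = 189.1 N/mm (vertical).
Torsion M = P·e = 60.5×10³ × 305 = 18452000 N·mm.
Critical point at (x, y) = (60, 80) from centroid. f_tx = M·y/J = 935.1 N/mm; f_ty = M·x/J = 701.3 N/mm.
Resultant f_max = √[f_tx² + (f_v + f_ty)²] = √[935.1² + (189.1 + 701.3)²] = 1291 N/mm.
Capacity per unit length: φr_n = 0.75 × 0.6 × 480 × (0.707 × 8) = 1222 N/mm.
1291 > 1222 → NOT adequate.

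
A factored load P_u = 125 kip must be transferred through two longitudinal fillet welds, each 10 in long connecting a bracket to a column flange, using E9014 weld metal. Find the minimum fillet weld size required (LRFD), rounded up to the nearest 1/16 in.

E90XX → F_EXX = 90 ksi.
Total weld length L = 20 in.
Required throat t_e = P_u / (φ × 0.6 F_EXX × L) = 125 / (0.75 × 0.6 × 90 × 20) = 0.1543 in.
Required leg w = t_e / 0.707 = 0.2183 in → use 1/4 in.

w = 1/4 in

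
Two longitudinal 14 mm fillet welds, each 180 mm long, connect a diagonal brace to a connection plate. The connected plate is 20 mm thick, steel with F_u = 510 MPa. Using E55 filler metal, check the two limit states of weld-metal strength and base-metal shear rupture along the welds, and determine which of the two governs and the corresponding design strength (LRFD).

E55XX → F_EXX = 550 MPa.
t_e = 0.707 × 14 = 9.898 mm; L = 360 mm.
Weld metal: φR_n = 0.75 × 0.6 × 550 × 9.898 × 360 × 10⁻³ = 881.9 kN.
Base metal (shear rupture): φR_n = 0.75 × 0.6 × 510 × 20 × 360 × 10⁻³ = 1652 kN.
Governing: weld metal.

φR_n ≈ 882 kN (weld metal governs)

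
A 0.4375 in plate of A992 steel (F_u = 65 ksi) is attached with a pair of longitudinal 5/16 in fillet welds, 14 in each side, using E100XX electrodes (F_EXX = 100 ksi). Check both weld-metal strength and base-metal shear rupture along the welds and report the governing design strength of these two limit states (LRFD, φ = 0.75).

t_e = 0.707 × 0.3125 = 0.2209 in; L = 28 in.
Weld metal: φR_n = 0.75 × 0.6 × 100 × 0.2209 × 28 = 278.4 kips.
Base metal (shear rupture): φR_n = 0.75 × 0.6 × 65 × 0.4375 × 28 = 358.3 kips.
Governing: weld metal.

φR_n ≈ 278 kips (weld metal governs)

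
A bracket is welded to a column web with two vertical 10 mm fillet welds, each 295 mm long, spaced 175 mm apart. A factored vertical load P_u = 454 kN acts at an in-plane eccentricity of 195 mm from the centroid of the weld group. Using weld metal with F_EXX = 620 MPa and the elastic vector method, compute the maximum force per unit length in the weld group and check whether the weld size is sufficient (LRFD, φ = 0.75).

Total weld length L_w = 590 mm. Treat welds as unit-width lines.
Polar moment about centroid: J = 2[d³/12 + d(b/2)²] = 2[295³/12 + 295×87.5²] = 8796000 mm³.
Direct shear f_v = P/L_w = 454×10³ / 590 = 769.5 N/mm (vertical).
Torsion M = P·e = 454×10³ × 195 = 88530000 N·mm.
Critical point at (x, y) = (87.5, 147.5) from centroid. f_tx = M·y/J = 1485 N/mm; f_ty = M·x/J = 880.7 N/mm.
Resultant f_max = √[f_tx² + (f_v + f_ty)²] = √[1485² + (769.5 + 880.7)²] = 2220 N/mm.
Capacity per unit length: φr_n = 0.75 × 0.6 × 620 × (0.707 × 10) = 1973 N/mm.
2220 > 1973 → NOT adequate.

f_max ≈ 2220 N/mm; NOT adequate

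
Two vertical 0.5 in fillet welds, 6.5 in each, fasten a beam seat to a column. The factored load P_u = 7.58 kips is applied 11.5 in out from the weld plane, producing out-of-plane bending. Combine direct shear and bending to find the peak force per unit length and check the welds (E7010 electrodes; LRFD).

E70XX → F_EXX = 70 ksi.
L_w = 2 × 6.5 = 13 in; section modulus (unit throat) S = 2 × L²/6 = 14.08 in².
Direct shear f_v = P/L_w = 7.58/13 = 0.5831 kip/in.
Moment M = P × e = 7.58 × 11.5 = 87.17 kip·in; bending f_b = M/S = 6.19 kip/in.
f_max = √(f_v² + f_b²) = √(0.5831² + 6.19²) = 6.217 kip/in.
φr_n = 0.75 × 0.6 × 70 × (0.707 × 0.5) = 11.14 kip/in → adequate.

f_max ≈ 6.22 kip/in; adequate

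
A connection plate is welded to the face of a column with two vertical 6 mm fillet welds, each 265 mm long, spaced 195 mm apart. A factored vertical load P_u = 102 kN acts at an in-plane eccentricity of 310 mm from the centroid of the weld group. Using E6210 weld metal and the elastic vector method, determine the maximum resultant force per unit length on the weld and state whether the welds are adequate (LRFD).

f_max ≈ 769 N/mm; adequate

E62XX → F_EXX = 620 MPa.
Total weld length L_w = 530 mm. Treat welds as unit-width lines.
Polar moment about centroid: J = 2[d³/12 + d(b/2)²] = 2[265³/12 + 265×97.5²] = 8140000 mm³.
Direct shear f_v = P/L_w = 102×10³ / 530 = 192.5 N/mm (vertical).
Torsion M = P·e = 102×10³ × 310 = 31620000 N·mm.
Critical point at (x, y) = (97.5, 132.5) from centroid. f_tx = M·y/J = 514.7 N/mm; f_ty = M·x/J = 378.7 N/mm.
Resultant f_max = √[f_tx² + (f_v + f_ty)²] = √[514.7² + (192.5 + 378.7)²] = 768.9 N/mm.
Capacity per unit length: φr_n = 0.75 × 0.6 × 620 × (0.707 × 6) = 1184 N/mm.
768.9 ≤ 1184 → adequate.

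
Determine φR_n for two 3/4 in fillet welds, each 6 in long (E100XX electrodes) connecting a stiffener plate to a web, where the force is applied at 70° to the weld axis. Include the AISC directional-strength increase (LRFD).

E100XX → F_EXX = 100 ksi.
t_e = 0.707 × 0.75 = 0.5302 in; A_we = 0.5302 × 12 = 6.363 in².
Directional factor: 1.0 + 0.5 sin^1.5(70°) = 1.455.
F_nw = 0.6 × 100 × 1.455 = 87.33 ksi.
φR_n = 0.75 × 87.33 × 6.363 = 416.7 kip.

φR_n ≈ 417 kip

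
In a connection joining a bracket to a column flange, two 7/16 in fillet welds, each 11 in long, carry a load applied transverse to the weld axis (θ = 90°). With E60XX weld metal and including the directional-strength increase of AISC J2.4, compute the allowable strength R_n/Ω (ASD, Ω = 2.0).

E60XX → F_EXX = 60 ksi.
t_e = 0.707 × 0.4375 = 0.3093 in; A_we = 0.3093 × 22 = 6.805 in².
Directional factor: 1.0 + 0.5 sin^1.5(90°) = 1.5.
F_nw = 0.6 × 60 × 1.5 = 54 ksi.
R_n/Ω = (54 × 6.805) / 2.0 = 183.7 kip.

R_n/Ω ≈ 184 kip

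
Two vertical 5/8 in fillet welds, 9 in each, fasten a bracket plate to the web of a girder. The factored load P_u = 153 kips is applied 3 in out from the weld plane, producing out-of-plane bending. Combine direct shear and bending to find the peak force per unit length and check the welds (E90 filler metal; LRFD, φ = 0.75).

E90XX → F_EXX = 90 ksi.
L_w = 2 × 9 = 18 in; section modulus (unit throat) S = 2 × L²/6 = 27 in².
Direct shear f_v = P/L_w = 153/18 = 8.5 kip/in.
Moment M = P × e = 153 × 3 = 459 kip·in; bending f_b = M/S = 17 kip/in.
f_max = √(f_v² + f_b²) = √(8.5² + 17²) = 19.01 kip/in.
φr_n = 0.75 × 0.6 × 90 × (0.707 × 0.625) = 17.9 kip/in → NOT adequate.

f_max ≈ 19 kip/in; NOT adequate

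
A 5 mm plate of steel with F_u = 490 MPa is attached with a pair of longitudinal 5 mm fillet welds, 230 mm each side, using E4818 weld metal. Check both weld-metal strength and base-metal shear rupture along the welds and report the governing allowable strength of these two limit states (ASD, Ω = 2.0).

R_n/Ω ≈ 234 kN (weld metal governs)

E48XX → F_EXX = 480 MPa.
t_e = 0.707 × 5 = 3.535 mm; L = 460 mm.
Weld metal: R_n/Ω = (1/2.0) × 0.6 × 480 × 3.535 × 460 × 10⁻³ = 234.2 kN.
Base metal (shear rupture): R_n/Ω = (1/2.0) × 0.6 × 490 × 5 × 460 × 10⁻³ = 338.1 kN.
Governing: weld metal.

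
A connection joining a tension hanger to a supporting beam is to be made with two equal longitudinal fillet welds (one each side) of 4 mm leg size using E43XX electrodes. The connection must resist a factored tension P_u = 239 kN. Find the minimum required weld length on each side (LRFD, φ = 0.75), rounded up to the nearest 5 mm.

E43XX → F_EXX = 430 MPa.
Throat t_e = 0.707 × 4 = 2.828 mm.
φr_n = 0.75 × 0.6 × 430 × 2.828 × 10⁻³ = 0.5472 kN/mm.
L_req = P_u / φr_n = 239 / 0.5472 = 436.8 mm total.
Per side: 436.8 / 2 = 218.4 mm.
Round up → use L = 220 mm on each side.

L = 220 mm on each side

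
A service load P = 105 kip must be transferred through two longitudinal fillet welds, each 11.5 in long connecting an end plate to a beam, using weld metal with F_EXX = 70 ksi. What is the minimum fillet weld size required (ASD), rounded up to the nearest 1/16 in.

Total weld length L = 23 in.
Required throat t_e = P × Ω / (0.6 F_EXX × L) = 105 × 2.0 / (0.6 × 70 × 23) = 0.2174 in.
Required leg w = t_e / 0.707 = 0.3075 in → use 5/16 in.

w = 5/16 in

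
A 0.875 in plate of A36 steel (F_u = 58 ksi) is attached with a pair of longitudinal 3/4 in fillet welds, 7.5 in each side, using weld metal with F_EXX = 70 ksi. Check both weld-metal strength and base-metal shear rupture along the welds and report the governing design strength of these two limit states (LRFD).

t_e = 0.707 × 0.75 = 0.5302 in; L = 15 in.
Weld metal: φR_n = 0.75 × 0.6 × 70 × 0.5302 × 15 = 250.5 kips.
Base metal (shear rupture): φR_n = 0.75 × 0.6 × 58 × 0.875 × 15 = 342.6 kips.
Governing: weld metal.

φR_n ≈ 251 kips (weld metal governs)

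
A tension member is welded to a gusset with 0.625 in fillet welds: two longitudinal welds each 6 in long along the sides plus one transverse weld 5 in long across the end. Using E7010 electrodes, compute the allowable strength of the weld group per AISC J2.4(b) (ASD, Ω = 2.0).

E70XX → F_EXX = 70 ksi.
t_e = 0.707 × 0.625 = 0.4419 in.
R_nwl = 0.6 × 70 × 0.4419 × 12 = 222.7 kips (longitudinal, 2 welds).
R_nwt = 0.6 × 70 × 0.4419 × 5 = 92.79 kips (transverse, base value).
(i) R_nwl + R_nwt = 315.5 kips; (ii) 0.85 R_nwl + 1.5 R_nwt = 328.5 kips.
R_n = max = 328.5 kips [governs: (ii)]; R_n/Ω = 164.2 kips.

R_n/Ω ≈ 164 kips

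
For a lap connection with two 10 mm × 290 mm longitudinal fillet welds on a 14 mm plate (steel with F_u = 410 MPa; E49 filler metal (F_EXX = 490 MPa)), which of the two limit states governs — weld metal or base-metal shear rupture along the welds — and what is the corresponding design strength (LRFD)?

φR_n ≈ 904 kN (weld metal governs)

t_e = 0.707 × 10 = 7.07 mm; L = 580 mm.
Weld metal: φR_n = 0.75 × 0.6 × 490 × 7.07 × 580 × 10⁻³ = 904.2 kN.
Base metal (shear rupture): φR_n = 0.75 × 0.6 × 410 × 14 × 580 × 10⁻³ = 1498 kN.
Governing: weld metal.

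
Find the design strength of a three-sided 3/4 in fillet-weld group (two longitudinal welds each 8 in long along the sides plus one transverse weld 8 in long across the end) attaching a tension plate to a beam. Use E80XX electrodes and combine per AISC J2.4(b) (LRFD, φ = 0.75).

E80XX → F_EXX = 80 ksi.
t_e = 0.707 × 0.75 = 0.5302 in.
R_nwl = 0.6 × 80 × 0.5302 × 16 = 407.2 kips (longitudinal, 2 welds).
R_nwt = 0.6 × 80 × 0.5302 × 8 = 203.6 kips (transverse, base value).
(i) R_nwl + R_nwt = 610.8 kips; (ii) 0.85 R_nwl + 1.5 R_nwt = 651.6 kips.
R_n = max = 651.6 kips [governs: (ii)]; φR_n = 488.7 kips.

φR_n ≈ 489 kips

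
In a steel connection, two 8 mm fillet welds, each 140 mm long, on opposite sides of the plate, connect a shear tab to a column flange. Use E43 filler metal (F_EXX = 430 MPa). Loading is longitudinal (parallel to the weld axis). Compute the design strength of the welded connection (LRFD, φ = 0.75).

Effective throat t_e = 0.707 × 8 = 5.656 mm.
Total length L = 280 mm; A_we = 5.656 × 280 = 1584 mm².
F_nw = 0.6 F_EXX = 0.6 × 430 = 258 MPa.
φR_n = 0.75 × 258 × 1584 × 10⁻³ = 306.4 kN.

φR_n ≈ 306 kN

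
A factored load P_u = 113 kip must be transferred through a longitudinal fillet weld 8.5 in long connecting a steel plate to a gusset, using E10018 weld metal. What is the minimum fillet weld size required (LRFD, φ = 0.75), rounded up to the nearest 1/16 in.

E100XX → F_EXX = 100 ksi.
Total weld length L = 8.5 in.
Required throat t_e = P_u / (φ × 0.6 F_EXX × L) = 113 / (0.75 × 0.6 × 100 × 8.5) = 0.2954 in.
Required leg w = t_e / 0.707 = 0.4179 in → use 7/16 in.

w = 7/16 in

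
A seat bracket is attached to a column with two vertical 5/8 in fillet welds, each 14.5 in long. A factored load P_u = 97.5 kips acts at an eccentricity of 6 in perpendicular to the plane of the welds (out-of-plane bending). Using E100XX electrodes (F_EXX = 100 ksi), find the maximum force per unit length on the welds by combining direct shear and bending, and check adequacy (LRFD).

L_w = 2 × 14.5 = 29 in; section modulus (unit throat) S = 2 × L²/6 = 70.08 in².
Direct shear f_v = P/L_w = 97.5/29 = 3.362 kip/in.
Moment M = P × e = 97.5 × 6 = 585 kip·in; bending f_b = M/S = 8.347 kip/in.
f_max = √(f_v² + f_b²) = √(3.362² + 8.347²) = 8.999 kip/in.
φr_n = 0.75 × 0.6 × 100 × (0.707 × 0.625) = 19.88 kip/in → adequate.

f_max ≈ 9 kip/in; adequate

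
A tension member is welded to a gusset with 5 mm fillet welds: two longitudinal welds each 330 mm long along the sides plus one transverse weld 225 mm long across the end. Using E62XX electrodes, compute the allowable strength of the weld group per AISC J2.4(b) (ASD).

R_n/Ω ≈ 591 kN

E62XX → F_EXX = 620 MPa.
t_e = 0.707 × 5 = 3.535 mm.
R_nwl = 0.6 × 620 × 3.535 × 660 × 10⁻³ = 867.9 kN (longitudinal, 2 welds).
R_nwt = 0.6 × 620 × 3.535 × 225 × 10⁻³ = 295.9 kN (transverse, base value).
(i) R_nwl + R_nwt = 1164 kN; (ii) 0.85 R_nwl + 1.5 R_nwt = 1182 kN.
R_n = max = 1182 kN [governs: (ii)]; R_n/Ω = 590.8 kN.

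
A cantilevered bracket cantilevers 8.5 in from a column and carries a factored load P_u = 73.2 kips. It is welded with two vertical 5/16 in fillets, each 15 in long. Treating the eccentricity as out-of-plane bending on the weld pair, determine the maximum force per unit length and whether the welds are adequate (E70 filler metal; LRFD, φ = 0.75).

E70XX → F_EXX = 70 ksi.
L_w = 2 × 15 = 30 in; section modulus (unit throat) S = 2 × L²/6 = 75 in².
Direct shear f_v = P/L_w = 73.2/30 = 2.44 kip/in.
Moment M = P × e = 73.2 × 8.5 = 622.2 kip·in; bending f_b = M/S = 8.296 kip/in.
f_max = √(f_v² + f_b²) = √(2.44² + 8.296²) = 8.647 kip/in.
φr_n = 0.75 × 0.6 × 70 × (0.707 × 0.3125) = 6.96 kip/in → NOT adequate.

f_max ≈ 8.65 kip/in; NOT adequate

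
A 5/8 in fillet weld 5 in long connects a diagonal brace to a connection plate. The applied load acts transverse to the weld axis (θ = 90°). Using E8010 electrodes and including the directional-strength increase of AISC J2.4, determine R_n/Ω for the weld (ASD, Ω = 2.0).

E80XX → F_EXX = 80 ksi.
t_e = 0.707 × 0.625 = 0.4419 in; A_we = 0.4419 × 5 = 2.209 in².
Directional factor: 1.0 + 0.5 sin^1.5(90°) = 1.5.
F_nw = 0.6 × 80 × 1.5 = 72 ksi.
R_n/Ω = (72 × 2.209) / 2.0 = 79.54 kips.

R_n/Ω ≈ 79.5 kips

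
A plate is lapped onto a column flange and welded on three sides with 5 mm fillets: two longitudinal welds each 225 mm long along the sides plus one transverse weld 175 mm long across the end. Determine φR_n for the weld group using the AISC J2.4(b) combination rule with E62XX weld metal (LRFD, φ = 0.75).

φR_n ≈ 636 kN

E62XX → F_EXX = 620 MPa.
t_e = 0.707 × 5 = 3.535 mm.
R_nwl = 0.6 × 620 × 3.535 × 450 × 10⁻³ = 591.8 kN (longitudinal, 2 welds).
R_nwt = 0.6 × 620 × 3.535 × 175 × 10⁻³ = 230.1 kN (transverse, base value).
(i) R_nwl + R_nwt = 821.9 kN; (ii) 0.85 R_nwl + 1.5 R_nwt = 848.2 kN.
R_n = max = 848.2 kN [governs: (ii)]; φR_n = 636.1 kN.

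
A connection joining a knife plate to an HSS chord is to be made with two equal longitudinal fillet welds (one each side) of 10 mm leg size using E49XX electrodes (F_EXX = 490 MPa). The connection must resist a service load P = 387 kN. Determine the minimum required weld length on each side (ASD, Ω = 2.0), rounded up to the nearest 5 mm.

L = 190 mm on each side

Throat t_e = 0.707 × 10 = 7.07 mm.
r_n/Ω = (0.6 × 490 × 7.07) / 2.0 = 1039 N/mm = 1.039 kN/mm.
L_req = P / (r_n/Ω) = 387 / 1.039 = 372.4 mm total.
Per side: 372.4 / 2 = 186.2 mm.
Round up → use L = 190 mm on each side.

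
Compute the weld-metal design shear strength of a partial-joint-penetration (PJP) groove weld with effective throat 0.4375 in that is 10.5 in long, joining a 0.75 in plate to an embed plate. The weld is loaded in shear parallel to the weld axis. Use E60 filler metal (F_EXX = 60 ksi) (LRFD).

Effective throat (given) t_e = 0.4375 in.
A_we = 0.4375 × 10.5 = 4.594 in².
F_nw = 0.6 F_EXX = 36 ksi.
φR_n = 0.75 × 36 × 4.594 = 124 kip.

φR_n ≈ 124 kip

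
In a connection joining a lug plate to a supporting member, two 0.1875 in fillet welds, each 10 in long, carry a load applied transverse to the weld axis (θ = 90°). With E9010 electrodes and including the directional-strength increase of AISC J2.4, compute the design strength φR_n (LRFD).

φR_n ≈ 161 kip

E90XX → F_EXX = 90 ksi.
t_e = 0.707 × 0.1875 = 0.1326 in; A_we = 0.1326 × 20 = 2.651 in².
Directional factor: 1.0 + 0.5 sin^1.5(90°) = 1.5.
F_nw = 0.6 × 90 × 1.5 = 81 ksi.
φR_n = 0.75 × 81 × 2.651 = 161.1 kip.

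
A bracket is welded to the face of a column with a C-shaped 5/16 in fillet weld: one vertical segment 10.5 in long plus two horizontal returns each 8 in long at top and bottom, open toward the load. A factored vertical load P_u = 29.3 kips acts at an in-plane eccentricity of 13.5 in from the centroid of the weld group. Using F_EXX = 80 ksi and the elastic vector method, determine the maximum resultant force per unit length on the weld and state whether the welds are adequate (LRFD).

Total weld length L_w = 26.5 in. Treat welds as unit-width lines.
Centroid: x̄ = 2×8×4 / 26.5 = 2.415 in from the vertical weld.
Polar moment about centroid: J = I_x + I_y = [10.5³/12 + 2×8×5.25²] + [10.5×2.415² + 2(8³/12 + 8×1.585²)] = 724.2 in³.
Direct shear f_v = P/L_w = 29.3 / 26.5 = 1.106 kip/in (vertical).
Torsion M = P·e = 29.3 × 13.5 = 395.55 kip·in.
Critical point at (x, y) = (5.585, 5.25) from centroid. f_tx = M·y/J = 2.867 kip/in; f_ty = M·x/J = 3.05 kip/in.
Resultant f_max = √[f_tx² + (f_v + f_ty)²] = √[2.867² + (1.106 + 3.05)²] = 5.049 kip/in.
Capacity per unit length: φr_n = 0.75 × 0.6 × 80 × (0.707 × 0.3125) = 7.954 kip/in.
5.049 ≤ 7.954 → adequate.

f_max ≈ 5.05 kip/in; adequate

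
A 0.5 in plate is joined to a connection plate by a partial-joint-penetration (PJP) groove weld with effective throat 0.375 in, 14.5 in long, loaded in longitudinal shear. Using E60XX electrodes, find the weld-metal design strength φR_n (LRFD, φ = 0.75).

E60XX → F_EXX = 60 ksi.
Effective throat (given) t_e = 0.375 in.
A_we = 0.375 × 14.5 = 5.438 in².
F_nw = 0.6 F_EXX = 36 ksi.
φR_n = 0.75 × 36 × 5.438 = 146.8 kip.

φR_n ≈ 147 kip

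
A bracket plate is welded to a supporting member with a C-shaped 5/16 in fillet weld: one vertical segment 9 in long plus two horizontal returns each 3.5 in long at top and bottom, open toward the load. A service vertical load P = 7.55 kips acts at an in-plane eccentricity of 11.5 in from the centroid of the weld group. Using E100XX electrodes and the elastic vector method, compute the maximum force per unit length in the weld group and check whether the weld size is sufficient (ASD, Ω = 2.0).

E100XX → F_EXX = 100 ksi.
Total weld length L_w = 16 in. Treat welds as unit-width lines.
Centroid: x̄ = 2×3.5×1.75 / 16 = 0.7656 in from the vertical weld.
Polar moment about centroid: J = I_x + I_y = [9³/12 + 2×3.5×4.5²] + [9×0.7656² + 2(3.5³/12 + 3.5×0.9844²)] = 221.7 in³.
Direct shear f_v = P/L_w = 7.55 / 16 = 0.4719 kip/in (vertical).
Torsion M = P·e = 7.55 × 11.5 = 86.825 kip·in.
Critical point at (x, y) = (2.734, 4.5) from centroid. f_tx = M·y/J = 1.762 kip/in; f_ty = M·x/J = 1.071 kip/in.
Resultant f_max = √[f_tx² + (f_v + f_ty)²] = √[1.762² + (0.4719 + 1.071)²] = 2.342 kip/in.
Capacity per unit length: r_n/Ω = (1/2.0) × 0.6 × 100 × (0.707 × 0.3125) = 6.628 kip/in.
2.342 ≤ 6.628 → adequate.

f_max ≈ 2.34 kip/in; adequate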